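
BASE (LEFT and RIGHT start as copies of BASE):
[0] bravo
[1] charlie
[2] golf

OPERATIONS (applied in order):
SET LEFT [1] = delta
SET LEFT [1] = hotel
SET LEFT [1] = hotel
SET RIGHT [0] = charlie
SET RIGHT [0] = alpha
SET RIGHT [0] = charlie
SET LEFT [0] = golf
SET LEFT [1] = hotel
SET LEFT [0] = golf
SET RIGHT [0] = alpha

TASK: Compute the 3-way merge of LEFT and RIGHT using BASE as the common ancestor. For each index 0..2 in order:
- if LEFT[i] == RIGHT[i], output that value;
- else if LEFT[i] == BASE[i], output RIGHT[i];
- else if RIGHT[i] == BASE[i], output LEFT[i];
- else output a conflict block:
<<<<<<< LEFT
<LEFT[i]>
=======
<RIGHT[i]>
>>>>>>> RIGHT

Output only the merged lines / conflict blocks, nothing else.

Final LEFT:  [golf, hotel, golf]
Final RIGHT: [alpha, charlie, golf]
i=0: BASE=bravo L=golf R=alpha all differ -> CONFLICT
i=1: L=hotel, R=charlie=BASE -> take LEFT -> hotel
i=2: L=golf R=golf -> agree -> golf

Answer: <<<<<<< LEFT
golf
=======
alpha
>>>>>>> RIGHT
hotel
golf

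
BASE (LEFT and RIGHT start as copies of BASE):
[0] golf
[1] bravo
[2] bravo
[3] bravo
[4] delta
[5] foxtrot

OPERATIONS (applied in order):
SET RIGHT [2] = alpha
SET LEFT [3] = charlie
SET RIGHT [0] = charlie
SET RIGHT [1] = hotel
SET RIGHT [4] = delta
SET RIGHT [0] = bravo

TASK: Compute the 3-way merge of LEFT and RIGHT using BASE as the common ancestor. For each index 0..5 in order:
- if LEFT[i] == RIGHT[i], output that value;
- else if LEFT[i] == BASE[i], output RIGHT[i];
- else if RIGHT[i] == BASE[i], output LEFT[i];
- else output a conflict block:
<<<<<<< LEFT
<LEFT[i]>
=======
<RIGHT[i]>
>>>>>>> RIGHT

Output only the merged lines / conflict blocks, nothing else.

Final LEFT:  [golf, bravo, bravo, charlie, delta, foxtrot]
Final RIGHT: [bravo, hotel, alpha, bravo, delta, foxtrot]
i=0: L=golf=BASE, R=bravo -> take RIGHT -> bravo
i=1: L=bravo=BASE, R=hotel -> take RIGHT -> hotel
i=2: L=bravo=BASE, R=alpha -> take RIGHT -> alpha
i=3: L=charlie, R=bravo=BASE -> take LEFT -> charlie
i=4: L=delta R=delta -> agree -> delta
i=5: L=foxtrot R=foxtrot -> agree -> foxtrot

Answer: bravo
hotel
alpha
charlie
delta
foxtrot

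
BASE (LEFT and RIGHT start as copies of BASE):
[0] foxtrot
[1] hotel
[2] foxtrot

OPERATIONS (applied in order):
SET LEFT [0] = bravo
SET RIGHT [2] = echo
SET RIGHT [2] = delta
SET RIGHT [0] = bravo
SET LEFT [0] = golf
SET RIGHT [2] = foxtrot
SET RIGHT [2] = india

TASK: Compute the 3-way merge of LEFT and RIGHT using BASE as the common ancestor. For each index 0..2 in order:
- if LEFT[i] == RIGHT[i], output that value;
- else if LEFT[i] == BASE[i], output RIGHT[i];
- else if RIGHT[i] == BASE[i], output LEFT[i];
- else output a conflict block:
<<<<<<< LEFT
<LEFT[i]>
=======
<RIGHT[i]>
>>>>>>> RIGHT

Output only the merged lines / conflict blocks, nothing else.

Answer: <<<<<<< LEFT
golf
=======
bravo
>>>>>>> RIGHT
hotel
india

Derivation:
Final LEFT:  [golf, hotel, foxtrot]
Final RIGHT: [bravo, hotel, india]
i=0: BASE=foxtrot L=golf R=bravo all differ -> CONFLICT
i=1: L=hotel R=hotel -> agree -> hotel
i=2: L=foxtrot=BASE, R=india -> take RIGHT -> india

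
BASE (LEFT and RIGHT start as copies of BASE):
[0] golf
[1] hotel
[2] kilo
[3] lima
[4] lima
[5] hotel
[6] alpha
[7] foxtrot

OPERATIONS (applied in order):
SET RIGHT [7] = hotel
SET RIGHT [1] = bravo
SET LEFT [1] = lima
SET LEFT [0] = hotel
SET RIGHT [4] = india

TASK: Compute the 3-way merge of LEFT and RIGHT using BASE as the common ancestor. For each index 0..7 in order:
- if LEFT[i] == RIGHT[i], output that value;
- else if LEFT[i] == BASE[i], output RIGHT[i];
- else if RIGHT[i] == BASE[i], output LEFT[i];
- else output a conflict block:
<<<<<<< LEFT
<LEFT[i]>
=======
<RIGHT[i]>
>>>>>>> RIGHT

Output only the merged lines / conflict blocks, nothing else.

Answer: hotel
<<<<<<< LEFT
lima
=======
bravo
>>>>>>> RIGHT
kilo
lima
india
hotel
alpha
hotel

Derivation:
Final LEFT:  [hotel, lima, kilo, lima, lima, hotel, alpha, foxtrot]
Final RIGHT: [golf, bravo, kilo, lima, india, hotel, alpha, hotel]
i=0: L=hotel, R=golf=BASE -> take LEFT -> hotel
i=1: BASE=hotel L=lima R=bravo all differ -> CONFLICT
i=2: L=kilo R=kilo -> agree -> kilo
i=3: L=lima R=lima -> agree -> lima
i=4: L=lima=BASE, R=india -> take RIGHT -> india
i=5: L=hotel R=hotel -> agree -> hotel
i=6: L=alpha R=alpha -> agree -> alpha
i=7: L=foxtrot=BASE, R=hotel -> take RIGHT -> hotel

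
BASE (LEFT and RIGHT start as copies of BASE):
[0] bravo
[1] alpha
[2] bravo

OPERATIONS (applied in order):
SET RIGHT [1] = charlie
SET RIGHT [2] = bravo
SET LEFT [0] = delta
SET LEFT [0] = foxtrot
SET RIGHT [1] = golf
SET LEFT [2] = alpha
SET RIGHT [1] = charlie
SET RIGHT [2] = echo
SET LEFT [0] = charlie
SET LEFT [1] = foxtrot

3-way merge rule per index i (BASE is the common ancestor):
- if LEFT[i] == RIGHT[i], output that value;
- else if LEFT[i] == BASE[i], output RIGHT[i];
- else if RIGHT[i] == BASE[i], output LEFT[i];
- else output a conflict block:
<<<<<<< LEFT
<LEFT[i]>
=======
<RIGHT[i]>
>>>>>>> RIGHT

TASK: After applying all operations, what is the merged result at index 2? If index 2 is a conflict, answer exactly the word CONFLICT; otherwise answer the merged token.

Final LEFT:  [charlie, foxtrot, alpha]
Final RIGHT: [bravo, charlie, echo]
i=0: L=charlie, R=bravo=BASE -> take LEFT -> charlie
i=1: BASE=alpha L=foxtrot R=charlie all differ -> CONFLICT
i=2: BASE=bravo L=alpha R=echo all differ -> CONFLICT
Index 2 -> CONFLICT

Answer: CONFLICT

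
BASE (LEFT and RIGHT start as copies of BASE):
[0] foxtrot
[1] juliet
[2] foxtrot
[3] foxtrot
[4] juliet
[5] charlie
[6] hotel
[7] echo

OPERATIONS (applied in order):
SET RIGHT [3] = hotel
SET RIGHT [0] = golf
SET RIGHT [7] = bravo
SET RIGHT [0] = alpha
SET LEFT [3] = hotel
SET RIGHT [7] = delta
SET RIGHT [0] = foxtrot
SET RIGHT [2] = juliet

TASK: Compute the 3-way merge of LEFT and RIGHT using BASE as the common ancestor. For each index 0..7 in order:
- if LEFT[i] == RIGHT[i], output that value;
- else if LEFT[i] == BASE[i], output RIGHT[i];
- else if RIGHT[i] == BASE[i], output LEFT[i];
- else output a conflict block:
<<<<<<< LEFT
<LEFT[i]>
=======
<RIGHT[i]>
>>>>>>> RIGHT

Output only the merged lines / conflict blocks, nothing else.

Answer: foxtrot
juliet
juliet
hotel
juliet
charlie
hotel
delta

Derivation:
Final LEFT:  [foxtrot, juliet, foxtrot, hotel, juliet, charlie, hotel, echo]
Final RIGHT: [foxtrot, juliet, juliet, hotel, juliet, charlie, hotel, delta]
i=0: L=foxtrot R=foxtrot -> agree -> foxtrot
i=1: L=juliet R=juliet -> agree -> juliet
i=2: L=foxtrot=BASE, R=juliet -> take RIGHT -> juliet
i=3: L=hotel R=hotel -> agree -> hotel
i=4: L=juliet R=juliet -> agree -> juliet
i=5: L=charlie R=charlie -> agree -> charlie
i=6: L=hotel R=hotel -> agree -> hotel
i=7: L=echo=BASE, R=delta -> take RIGHT -> delta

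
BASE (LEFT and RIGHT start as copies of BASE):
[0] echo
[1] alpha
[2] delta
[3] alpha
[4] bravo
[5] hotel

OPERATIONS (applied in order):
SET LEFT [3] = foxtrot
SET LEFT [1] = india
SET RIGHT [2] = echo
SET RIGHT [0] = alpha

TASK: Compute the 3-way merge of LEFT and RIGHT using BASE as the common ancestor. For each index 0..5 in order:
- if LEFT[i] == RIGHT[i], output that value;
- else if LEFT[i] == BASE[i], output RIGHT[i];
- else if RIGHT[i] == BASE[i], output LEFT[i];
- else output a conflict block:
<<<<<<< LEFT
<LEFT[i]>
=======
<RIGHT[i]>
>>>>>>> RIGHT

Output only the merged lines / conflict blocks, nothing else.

Answer: alpha
india
echo
foxtrot
bravo
hotel

Derivation:
Final LEFT:  [echo, india, delta, foxtrot, bravo, hotel]
Final RIGHT: [alpha, alpha, echo, alpha, bravo, hotel]
i=0: L=echo=BASE, R=alpha -> take RIGHT -> alpha
i=1: L=india, R=alpha=BASE -> take LEFT -> india
i=2: L=delta=BASE, R=echo -> take RIGHT -> echo
i=3: L=foxtrot, R=alpha=BASE -> take LEFT -> foxtrot
i=4: L=bravo R=bravo -> agree -> bravo
i=5: L=hotel R=hotel -> agree -> hotel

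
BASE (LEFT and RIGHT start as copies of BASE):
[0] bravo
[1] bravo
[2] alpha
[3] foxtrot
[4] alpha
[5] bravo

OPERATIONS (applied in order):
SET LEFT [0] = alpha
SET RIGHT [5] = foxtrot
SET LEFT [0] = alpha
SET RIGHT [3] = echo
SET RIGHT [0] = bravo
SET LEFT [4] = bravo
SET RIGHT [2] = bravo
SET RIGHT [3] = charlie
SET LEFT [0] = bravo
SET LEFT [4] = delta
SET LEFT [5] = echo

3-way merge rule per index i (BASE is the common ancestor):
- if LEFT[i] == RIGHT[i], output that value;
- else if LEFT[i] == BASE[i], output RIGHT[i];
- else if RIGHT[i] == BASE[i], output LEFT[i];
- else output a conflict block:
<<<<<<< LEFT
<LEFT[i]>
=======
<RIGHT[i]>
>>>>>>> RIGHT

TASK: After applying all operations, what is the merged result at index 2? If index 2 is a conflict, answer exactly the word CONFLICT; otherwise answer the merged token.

Final LEFT:  [bravo, bravo, alpha, foxtrot, delta, echo]
Final RIGHT: [bravo, bravo, bravo, charlie, alpha, foxtrot]
i=0: L=bravo R=bravo -> agree -> bravo
i=1: L=bravo R=bravo -> agree -> bravo
i=2: L=alpha=BASE, R=bravo -> take RIGHT -> bravo
i=3: L=foxtrot=BASE, R=charlie -> take RIGHT -> charlie
i=4: L=delta, R=alpha=BASE -> take LEFT -> delta
i=5: BASE=bravo L=echo R=foxtrot all differ -> CONFLICT
Index 2 -> bravo

Answer: bravo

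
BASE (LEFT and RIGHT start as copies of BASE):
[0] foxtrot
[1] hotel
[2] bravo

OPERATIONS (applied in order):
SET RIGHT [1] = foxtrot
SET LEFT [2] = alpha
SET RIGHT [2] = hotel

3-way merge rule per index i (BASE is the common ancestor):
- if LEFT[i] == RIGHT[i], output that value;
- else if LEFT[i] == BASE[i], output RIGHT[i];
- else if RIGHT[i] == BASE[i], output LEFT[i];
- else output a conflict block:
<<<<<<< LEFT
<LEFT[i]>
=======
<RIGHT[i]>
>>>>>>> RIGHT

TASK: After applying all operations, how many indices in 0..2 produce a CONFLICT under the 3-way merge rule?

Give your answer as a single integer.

Answer: 1

Derivation:
Final LEFT:  [foxtrot, hotel, alpha]
Final RIGHT: [foxtrot, foxtrot, hotel]
i=0: L=foxtrot R=foxtrot -> agree -> foxtrot
i=1: L=hotel=BASE, R=foxtrot -> take RIGHT -> foxtrot
i=2: BASE=bravo L=alpha R=hotel all differ -> CONFLICT
Conflict count: 1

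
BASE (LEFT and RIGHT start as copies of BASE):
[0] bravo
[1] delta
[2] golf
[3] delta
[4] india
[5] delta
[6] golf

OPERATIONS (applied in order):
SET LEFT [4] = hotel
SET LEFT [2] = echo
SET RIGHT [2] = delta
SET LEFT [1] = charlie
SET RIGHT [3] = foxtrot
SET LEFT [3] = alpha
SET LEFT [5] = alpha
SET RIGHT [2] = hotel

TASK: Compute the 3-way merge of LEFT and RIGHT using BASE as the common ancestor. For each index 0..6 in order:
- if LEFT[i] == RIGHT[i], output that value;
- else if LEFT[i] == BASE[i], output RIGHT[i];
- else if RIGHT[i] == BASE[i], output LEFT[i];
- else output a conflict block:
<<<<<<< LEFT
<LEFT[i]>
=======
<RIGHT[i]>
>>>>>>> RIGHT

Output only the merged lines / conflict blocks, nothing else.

Final LEFT:  [bravo, charlie, echo, alpha, hotel, alpha, golf]
Final RIGHT: [bravo, delta, hotel, foxtrot, india, delta, golf]
i=0: L=bravo R=bravo -> agree -> bravo
i=1: L=charlie, R=delta=BASE -> take LEFT -> charlie
i=2: BASE=golf L=echo R=hotel all differ -> CONFLICT
i=3: BASE=delta L=alpha R=foxtrot all differ -> CONFLICT
i=4: L=hotel, R=india=BASE -> take LEFT -> hotel
i=5: L=alpha, R=delta=BASE -> take LEFT -> alpha
i=6: L=golf R=golf -> agree -> golf

Answer: bravo
charlie
<<<<<<< LEFT
echo
=======
hotel
>>>>>>> RIGHT
<<<<<<< LEFT
alpha
=======
foxtrot
>>>>>>> RIGHT
hotel
alpha
golf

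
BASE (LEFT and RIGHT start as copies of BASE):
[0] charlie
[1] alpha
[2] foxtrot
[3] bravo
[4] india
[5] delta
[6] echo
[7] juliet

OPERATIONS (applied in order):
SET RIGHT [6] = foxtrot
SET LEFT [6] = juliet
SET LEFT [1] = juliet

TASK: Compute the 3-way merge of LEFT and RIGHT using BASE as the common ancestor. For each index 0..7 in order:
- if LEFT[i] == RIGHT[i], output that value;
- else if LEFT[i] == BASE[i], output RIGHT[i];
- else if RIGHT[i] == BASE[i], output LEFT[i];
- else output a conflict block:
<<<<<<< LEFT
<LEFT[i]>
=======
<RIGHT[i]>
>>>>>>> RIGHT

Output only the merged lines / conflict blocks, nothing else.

Final LEFT:  [charlie, juliet, foxtrot, bravo, india, delta, juliet, juliet]
Final RIGHT: [charlie, alpha, foxtrot, bravo, india, delta, foxtrot, juliet]
i=0: L=charlie R=charlie -> agree -> charlie
i=1: L=juliet, R=alpha=BASE -> take LEFT -> juliet
i=2: L=foxtrot R=foxtrot -> agree -> foxtrot
i=3: L=bravo R=bravo -> agree -> bravo
i=4: L=india R=india -> agree -> india
i=5: L=delta R=delta -> agree -> delta
i=6: BASE=echo L=juliet R=foxtrot all differ -> CONFLICT
i=7: L=juliet R=juliet -> agree -> juliet

Answer: charlie
juliet
foxtrot
bravo
india
delta
<<<<<<< LEFT
juliet
=======
foxtrot
>>>>>>> RIGHT
juliet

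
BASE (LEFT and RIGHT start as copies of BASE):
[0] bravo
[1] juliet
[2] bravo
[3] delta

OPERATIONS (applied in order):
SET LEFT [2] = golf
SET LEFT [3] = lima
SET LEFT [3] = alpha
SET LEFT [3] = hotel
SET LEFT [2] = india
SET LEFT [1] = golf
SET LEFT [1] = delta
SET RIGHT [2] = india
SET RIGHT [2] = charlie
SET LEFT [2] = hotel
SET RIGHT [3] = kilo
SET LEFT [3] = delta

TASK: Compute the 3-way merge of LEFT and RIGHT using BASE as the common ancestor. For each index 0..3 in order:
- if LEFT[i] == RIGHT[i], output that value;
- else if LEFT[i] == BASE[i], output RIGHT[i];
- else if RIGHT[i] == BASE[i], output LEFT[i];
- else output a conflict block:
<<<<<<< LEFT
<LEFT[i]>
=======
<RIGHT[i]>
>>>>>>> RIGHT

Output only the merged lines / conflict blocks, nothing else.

Answer: bravo
delta
<<<<<<< LEFT
hotel
=======
charlie
>>>>>>> RIGHT
kilo

Derivation:
Final LEFT:  [bravo, delta, hotel, delta]
Final RIGHT: [bravo, juliet, charlie, kilo]
i=0: L=bravo R=bravo -> agree -> bravo
i=1: L=delta, R=juliet=BASE -> take LEFT -> delta
i=2: BASE=bravo L=hotel R=charlie all differ -> CONFLICT
i=3: L=delta=BASE, R=kilo -> take RIGHT -> kilo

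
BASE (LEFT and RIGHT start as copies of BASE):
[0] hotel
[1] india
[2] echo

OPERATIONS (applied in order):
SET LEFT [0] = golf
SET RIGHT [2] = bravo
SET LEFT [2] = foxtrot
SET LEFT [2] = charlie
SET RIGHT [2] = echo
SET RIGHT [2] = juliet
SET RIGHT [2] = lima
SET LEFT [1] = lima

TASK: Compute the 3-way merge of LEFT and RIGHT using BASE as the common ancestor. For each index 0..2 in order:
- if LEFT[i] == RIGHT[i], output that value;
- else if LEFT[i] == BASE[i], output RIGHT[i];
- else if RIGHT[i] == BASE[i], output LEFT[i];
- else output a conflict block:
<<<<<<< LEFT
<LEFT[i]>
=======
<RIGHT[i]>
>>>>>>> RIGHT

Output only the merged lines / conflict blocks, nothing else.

Answer: golf
lima
<<<<<<< LEFT
charlie
=======
lima
>>>>>>> RIGHT

Derivation:
Final LEFT:  [golf, lima, charlie]
Final RIGHT: [hotel, india, lima]
i=0: L=golf, R=hotel=BASE -> take LEFT -> golf
i=1: L=lima, R=india=BASE -> take LEFT -> lima
i=2: BASE=echo L=charlie R=lima all differ -> CONFLICT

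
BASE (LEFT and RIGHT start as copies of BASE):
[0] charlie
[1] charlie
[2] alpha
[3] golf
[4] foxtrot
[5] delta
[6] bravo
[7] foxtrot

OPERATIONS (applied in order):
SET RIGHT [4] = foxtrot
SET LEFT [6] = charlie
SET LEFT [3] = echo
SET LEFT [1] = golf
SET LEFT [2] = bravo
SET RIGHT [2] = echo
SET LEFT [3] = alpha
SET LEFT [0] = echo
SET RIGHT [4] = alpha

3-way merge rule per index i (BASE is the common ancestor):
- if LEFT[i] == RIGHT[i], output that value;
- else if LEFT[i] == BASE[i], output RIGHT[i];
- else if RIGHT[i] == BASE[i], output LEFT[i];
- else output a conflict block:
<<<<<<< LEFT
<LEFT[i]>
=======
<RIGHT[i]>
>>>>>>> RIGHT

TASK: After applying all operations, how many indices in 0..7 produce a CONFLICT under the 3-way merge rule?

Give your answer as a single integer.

Final LEFT:  [echo, golf, bravo, alpha, foxtrot, delta, charlie, foxtrot]
Final RIGHT: [charlie, charlie, echo, golf, alpha, delta, bravo, foxtrot]
i=0: L=echo, R=charlie=BASE -> take LEFT -> echo
i=1: L=golf, R=charlie=BASE -> take LEFT -> golf
i=2: BASE=alpha L=bravo R=echo all differ -> CONFLICT
i=3: L=alpha, R=golf=BASE -> take LEFT -> alpha
i=4: L=foxtrot=BASE, R=alpha -> take RIGHT -> alpha
i=5: L=delta R=delta -> agree -> delta
i=6: L=charlie, R=bravo=BASE -> take LEFT -> charlie
i=7: L=foxtrot R=foxtrot -> agree -> foxtrot
Conflict count: 1

Answer: 1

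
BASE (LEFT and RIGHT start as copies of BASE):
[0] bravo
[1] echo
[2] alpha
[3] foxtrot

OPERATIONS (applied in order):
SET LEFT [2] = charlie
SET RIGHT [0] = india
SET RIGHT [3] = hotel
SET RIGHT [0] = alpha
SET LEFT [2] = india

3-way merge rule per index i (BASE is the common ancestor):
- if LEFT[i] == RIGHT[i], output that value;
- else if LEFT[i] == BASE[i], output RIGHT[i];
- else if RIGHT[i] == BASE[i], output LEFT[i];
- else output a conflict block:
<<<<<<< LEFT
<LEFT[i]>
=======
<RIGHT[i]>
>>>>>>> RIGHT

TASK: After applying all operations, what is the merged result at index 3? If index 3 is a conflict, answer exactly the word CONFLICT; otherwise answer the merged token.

Final LEFT:  [bravo, echo, india, foxtrot]
Final RIGHT: [alpha, echo, alpha, hotel]
i=0: L=bravo=BASE, R=alpha -> take RIGHT -> alpha
i=1: L=echo R=echo -> agree -> echo
i=2: L=india, R=alpha=BASE -> take LEFT -> india
i=3: L=foxtrot=BASE, R=hotel -> take RIGHT -> hotel
Index 3 -> hotel

Answer: hotel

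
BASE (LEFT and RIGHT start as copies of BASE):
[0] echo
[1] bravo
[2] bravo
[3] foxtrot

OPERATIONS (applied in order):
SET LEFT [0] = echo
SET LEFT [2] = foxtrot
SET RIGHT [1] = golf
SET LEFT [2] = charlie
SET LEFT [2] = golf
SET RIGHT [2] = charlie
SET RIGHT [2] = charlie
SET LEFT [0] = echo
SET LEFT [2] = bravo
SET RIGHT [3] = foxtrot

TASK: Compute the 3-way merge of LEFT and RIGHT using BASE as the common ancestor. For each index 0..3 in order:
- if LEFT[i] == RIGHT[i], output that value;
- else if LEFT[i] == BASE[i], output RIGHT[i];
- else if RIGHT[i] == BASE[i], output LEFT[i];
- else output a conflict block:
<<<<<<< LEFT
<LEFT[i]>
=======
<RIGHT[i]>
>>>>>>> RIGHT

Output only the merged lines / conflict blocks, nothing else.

Final LEFT:  [echo, bravo, bravo, foxtrot]
Final RIGHT: [echo, golf, charlie, foxtrot]
i=0: L=echo R=echo -> agree -> echo
i=1: L=bravo=BASE, R=golf -> take RIGHT -> golf
i=2: L=bravo=BASE, R=charlie -> take RIGHT -> charlie
i=3: L=foxtrot R=foxtrot -> agree -> foxtrot

Answer: echo
golf
charlie
foxtrot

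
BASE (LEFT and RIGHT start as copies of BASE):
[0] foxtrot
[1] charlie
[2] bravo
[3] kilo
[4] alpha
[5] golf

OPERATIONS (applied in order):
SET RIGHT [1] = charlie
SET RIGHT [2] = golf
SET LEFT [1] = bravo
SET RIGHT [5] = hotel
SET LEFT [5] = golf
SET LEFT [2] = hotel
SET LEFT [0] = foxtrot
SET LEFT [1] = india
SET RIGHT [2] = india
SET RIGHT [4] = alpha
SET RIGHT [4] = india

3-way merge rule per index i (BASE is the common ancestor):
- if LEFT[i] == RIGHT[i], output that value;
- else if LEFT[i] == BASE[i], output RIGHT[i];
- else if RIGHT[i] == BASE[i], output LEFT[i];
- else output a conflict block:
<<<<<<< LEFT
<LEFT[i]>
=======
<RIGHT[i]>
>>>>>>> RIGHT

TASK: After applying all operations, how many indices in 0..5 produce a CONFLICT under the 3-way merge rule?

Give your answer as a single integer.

Answer: 1

Derivation:
Final LEFT:  [foxtrot, india, hotel, kilo, alpha, golf]
Final RIGHT: [foxtrot, charlie, india, kilo, india, hotel]
i=0: L=foxtrot R=foxtrot -> agree -> foxtrot
i=1: L=india, R=charlie=BASE -> take LEFT -> india
i=2: BASE=bravo L=hotel R=india all differ -> CONFLICT
i=3: L=kilo R=kilo -> agree -> kilo
i=4: L=alpha=BASE, R=india -> take RIGHT -> india
i=5: L=golf=BASE, R=hotel -> take RIGHT -> hotel
Conflict count: 1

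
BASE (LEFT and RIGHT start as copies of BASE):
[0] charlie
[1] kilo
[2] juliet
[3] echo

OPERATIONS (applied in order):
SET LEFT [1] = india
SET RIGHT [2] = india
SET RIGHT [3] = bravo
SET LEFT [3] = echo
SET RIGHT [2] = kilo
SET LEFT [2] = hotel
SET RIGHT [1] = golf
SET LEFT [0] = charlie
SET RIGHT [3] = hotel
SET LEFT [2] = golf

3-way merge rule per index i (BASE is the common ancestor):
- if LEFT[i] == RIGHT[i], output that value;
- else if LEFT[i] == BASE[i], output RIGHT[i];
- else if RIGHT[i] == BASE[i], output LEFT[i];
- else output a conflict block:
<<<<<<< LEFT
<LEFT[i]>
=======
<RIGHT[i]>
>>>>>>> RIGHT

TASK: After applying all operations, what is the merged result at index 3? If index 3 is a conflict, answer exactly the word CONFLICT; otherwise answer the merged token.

Final LEFT:  [charlie, india, golf, echo]
Final RIGHT: [charlie, golf, kilo, hotel]
i=0: L=charlie R=charlie -> agree -> charlie
i=1: BASE=kilo L=india R=golf all differ -> CONFLICT
i=2: BASE=juliet L=golf R=kilo all differ -> CONFLICT
i=3: L=echo=BASE, R=hotel -> take RIGHT -> hotel
Index 3 -> hotel

Answer: hotel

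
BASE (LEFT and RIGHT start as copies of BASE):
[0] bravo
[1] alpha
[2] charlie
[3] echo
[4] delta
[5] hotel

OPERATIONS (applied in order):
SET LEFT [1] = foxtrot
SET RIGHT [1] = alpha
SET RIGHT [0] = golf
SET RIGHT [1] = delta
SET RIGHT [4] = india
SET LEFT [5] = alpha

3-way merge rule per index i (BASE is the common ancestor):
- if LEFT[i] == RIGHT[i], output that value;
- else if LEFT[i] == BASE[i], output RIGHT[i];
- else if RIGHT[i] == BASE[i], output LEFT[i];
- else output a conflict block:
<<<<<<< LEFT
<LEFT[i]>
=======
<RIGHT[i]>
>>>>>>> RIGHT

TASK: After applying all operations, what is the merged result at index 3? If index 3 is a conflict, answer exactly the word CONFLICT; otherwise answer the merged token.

Final LEFT:  [bravo, foxtrot, charlie, echo, delta, alpha]
Final RIGHT: [golf, delta, charlie, echo, india, hotel]
i=0: L=bravo=BASE, R=golf -> take RIGHT -> golf
i=1: BASE=alpha L=foxtrot R=delta all differ -> CONFLICT
i=2: L=charlie R=charlie -> agree -> charlie
i=3: L=echo R=echo -> agree -> echo
i=4: L=delta=BASE, R=india -> take RIGHT -> india
i=5: L=alpha, R=hotel=BASE -> take LEFT -> alpha
Index 3 -> echo

Answer: echo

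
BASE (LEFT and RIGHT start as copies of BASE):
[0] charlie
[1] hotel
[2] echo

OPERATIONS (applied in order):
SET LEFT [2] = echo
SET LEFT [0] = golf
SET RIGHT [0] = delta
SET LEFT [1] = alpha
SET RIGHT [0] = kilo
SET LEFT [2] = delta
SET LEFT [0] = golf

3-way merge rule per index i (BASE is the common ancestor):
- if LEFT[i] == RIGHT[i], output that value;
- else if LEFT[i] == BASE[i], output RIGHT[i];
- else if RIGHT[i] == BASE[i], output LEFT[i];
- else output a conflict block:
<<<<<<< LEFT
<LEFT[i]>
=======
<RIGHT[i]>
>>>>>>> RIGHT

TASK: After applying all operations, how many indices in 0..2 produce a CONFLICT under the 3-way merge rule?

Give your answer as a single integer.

Final LEFT:  [golf, alpha, delta]
Final RIGHT: [kilo, hotel, echo]
i=0: BASE=charlie L=golf R=kilo all differ -> CONFLICT
i=1: L=alpha, R=hotel=BASE -> take LEFT -> alpha
i=2: L=delta, R=echo=BASE -> take LEFT -> delta
Conflict count: 1

Answer: 1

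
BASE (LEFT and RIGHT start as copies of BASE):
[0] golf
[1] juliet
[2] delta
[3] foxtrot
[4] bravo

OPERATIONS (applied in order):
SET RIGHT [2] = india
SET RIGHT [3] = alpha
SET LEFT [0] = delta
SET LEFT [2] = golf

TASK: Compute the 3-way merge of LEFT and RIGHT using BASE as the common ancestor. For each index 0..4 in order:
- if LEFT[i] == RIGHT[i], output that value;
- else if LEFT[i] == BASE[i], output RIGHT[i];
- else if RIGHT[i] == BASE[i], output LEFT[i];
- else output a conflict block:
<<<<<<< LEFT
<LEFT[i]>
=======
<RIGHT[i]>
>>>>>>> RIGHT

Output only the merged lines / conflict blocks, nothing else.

Final LEFT:  [delta, juliet, golf, foxtrot, bravo]
Final RIGHT: [golf, juliet, india, alpha, bravo]
i=0: L=delta, R=golf=BASE -> take LEFT -> delta
i=1: L=juliet R=juliet -> agree -> juliet
i=2: BASE=delta L=golf R=india all differ -> CONFLICT
i=3: L=foxtrot=BASE, R=alpha -> take RIGHT -> alpha
i=4: L=bravo R=bravo -> agree -> bravo

Answer: delta
juliet
<<<<<<< LEFT
golf
=======
india
>>>>>>> RIGHT
alpha
bravo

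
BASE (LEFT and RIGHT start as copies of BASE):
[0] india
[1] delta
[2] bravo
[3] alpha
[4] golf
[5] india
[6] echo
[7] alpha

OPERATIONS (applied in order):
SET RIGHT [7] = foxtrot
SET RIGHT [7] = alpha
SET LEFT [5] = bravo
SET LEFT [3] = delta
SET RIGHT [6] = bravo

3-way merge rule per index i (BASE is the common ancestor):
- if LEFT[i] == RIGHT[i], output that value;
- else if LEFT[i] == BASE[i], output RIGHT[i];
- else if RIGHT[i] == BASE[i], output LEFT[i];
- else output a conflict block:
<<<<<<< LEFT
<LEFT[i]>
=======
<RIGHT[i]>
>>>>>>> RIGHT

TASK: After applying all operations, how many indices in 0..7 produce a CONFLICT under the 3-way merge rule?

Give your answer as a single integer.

Final LEFT:  [india, delta, bravo, delta, golf, bravo, echo, alpha]
Final RIGHT: [india, delta, bravo, alpha, golf, india, bravo, alpha]
i=0: L=india R=india -> agree -> india
i=1: L=delta R=delta -> agree -> delta
i=2: L=bravo R=bravo -> agree -> bravo
i=3: L=delta, R=alpha=BASE -> take LEFT -> delta
i=4: L=golf R=golf -> agree -> golf
i=5: L=bravo, R=india=BASE -> take LEFT -> bravo
i=6: L=echo=BASE, R=bravo -> take RIGHT -> bravo
i=7: L=alpha R=alpha -> agree -> alpha
Conflict count: 0

Answer: 0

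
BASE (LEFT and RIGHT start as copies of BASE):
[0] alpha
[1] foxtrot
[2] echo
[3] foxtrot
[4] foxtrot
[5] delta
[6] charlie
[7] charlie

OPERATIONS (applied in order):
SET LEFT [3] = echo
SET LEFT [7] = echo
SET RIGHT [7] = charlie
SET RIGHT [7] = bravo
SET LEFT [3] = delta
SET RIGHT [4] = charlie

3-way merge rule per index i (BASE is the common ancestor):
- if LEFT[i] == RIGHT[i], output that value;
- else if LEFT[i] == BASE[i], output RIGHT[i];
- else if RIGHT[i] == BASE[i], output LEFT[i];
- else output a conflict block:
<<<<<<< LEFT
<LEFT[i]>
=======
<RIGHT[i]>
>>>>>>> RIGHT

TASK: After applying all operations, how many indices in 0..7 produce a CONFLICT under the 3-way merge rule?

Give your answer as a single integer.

Answer: 1

Derivation:
Final LEFT:  [alpha, foxtrot, echo, delta, foxtrot, delta, charlie, echo]
Final RIGHT: [alpha, foxtrot, echo, foxtrot, charlie, delta, charlie, bravo]
i=0: L=alpha R=alpha -> agree -> alpha
i=1: L=foxtrot R=foxtrot -> agree -> foxtrot
i=2: L=echo R=echo -> agree -> echo
i=3: L=delta, R=foxtrot=BASE -> take LEFT -> delta
i=4: L=foxtrot=BASE, R=charlie -> take RIGHT -> charlie
i=5: L=delta R=delta -> agree -> delta
i=6: L=charlie R=charlie -> agree -> charlie
i=7: BASE=charlie L=echo R=bravo all differ -> CONFLICT
Conflict count: 1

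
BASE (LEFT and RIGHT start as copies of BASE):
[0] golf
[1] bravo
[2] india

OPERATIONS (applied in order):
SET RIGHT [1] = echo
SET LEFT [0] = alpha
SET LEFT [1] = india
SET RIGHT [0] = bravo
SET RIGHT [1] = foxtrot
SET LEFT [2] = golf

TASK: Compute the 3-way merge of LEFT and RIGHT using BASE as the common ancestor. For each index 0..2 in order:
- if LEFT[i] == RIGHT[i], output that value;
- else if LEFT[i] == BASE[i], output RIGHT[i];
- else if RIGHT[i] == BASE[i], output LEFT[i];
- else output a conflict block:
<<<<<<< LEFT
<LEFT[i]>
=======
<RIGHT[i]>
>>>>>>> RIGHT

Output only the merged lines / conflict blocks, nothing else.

Final LEFT:  [alpha, india, golf]
Final RIGHT: [bravo, foxtrot, india]
i=0: BASE=golf L=alpha R=bravo all differ -> CONFLICT
i=1: BASE=bravo L=india R=foxtrot all differ -> CONFLICT
i=2: L=golf, R=india=BASE -> take LEFT -> golf

Answer: <<<<<<< LEFT
alpha
=======
bravo
>>>>>>> RIGHT
<<<<<<< LEFT
india
=======
foxtrot
>>>>>>> RIGHT
golf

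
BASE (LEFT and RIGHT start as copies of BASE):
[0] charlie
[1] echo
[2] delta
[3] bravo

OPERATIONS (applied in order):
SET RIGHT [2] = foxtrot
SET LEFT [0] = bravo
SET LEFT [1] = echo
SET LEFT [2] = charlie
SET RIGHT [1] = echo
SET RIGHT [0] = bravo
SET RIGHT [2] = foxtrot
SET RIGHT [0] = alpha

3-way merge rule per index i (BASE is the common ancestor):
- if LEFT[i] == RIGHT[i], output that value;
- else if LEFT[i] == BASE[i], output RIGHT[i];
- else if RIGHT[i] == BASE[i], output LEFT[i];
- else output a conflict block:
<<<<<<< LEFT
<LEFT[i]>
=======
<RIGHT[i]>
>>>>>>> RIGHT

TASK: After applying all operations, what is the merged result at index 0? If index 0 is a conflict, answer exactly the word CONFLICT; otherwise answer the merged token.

Answer: CONFLICT

Derivation:
Final LEFT:  [bravo, echo, charlie, bravo]
Final RIGHT: [alpha, echo, foxtrot, bravo]
i=0: BASE=charlie L=bravo R=alpha all differ -> CONFLICT
i=1: L=echo R=echo -> agree -> echo
i=2: BASE=delta L=charlie R=foxtrot all differ -> CONFLICT
i=3: L=bravo R=bravo -> agree -> bravo
Index 0 -> CONFLICT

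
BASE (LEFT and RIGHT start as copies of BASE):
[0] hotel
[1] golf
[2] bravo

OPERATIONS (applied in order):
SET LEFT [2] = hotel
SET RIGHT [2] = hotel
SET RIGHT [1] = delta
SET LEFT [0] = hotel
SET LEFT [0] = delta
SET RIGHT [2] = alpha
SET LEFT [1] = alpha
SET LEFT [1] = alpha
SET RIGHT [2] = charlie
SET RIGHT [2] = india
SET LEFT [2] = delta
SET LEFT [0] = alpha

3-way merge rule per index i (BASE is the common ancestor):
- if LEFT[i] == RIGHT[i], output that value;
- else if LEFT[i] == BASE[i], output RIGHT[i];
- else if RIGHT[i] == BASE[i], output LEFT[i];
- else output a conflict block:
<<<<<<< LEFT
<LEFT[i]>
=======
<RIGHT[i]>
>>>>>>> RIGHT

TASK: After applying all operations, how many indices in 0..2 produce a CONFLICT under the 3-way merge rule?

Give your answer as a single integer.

Final LEFT:  [alpha, alpha, delta]
Final RIGHT: [hotel, delta, india]
i=0: L=alpha, R=hotel=BASE -> take LEFT -> alpha
i=1: BASE=golf L=alpha R=delta all differ -> CONFLICT
i=2: BASE=bravo L=delta R=india all differ -> CONFLICT
Conflict count: 2

Answer: 2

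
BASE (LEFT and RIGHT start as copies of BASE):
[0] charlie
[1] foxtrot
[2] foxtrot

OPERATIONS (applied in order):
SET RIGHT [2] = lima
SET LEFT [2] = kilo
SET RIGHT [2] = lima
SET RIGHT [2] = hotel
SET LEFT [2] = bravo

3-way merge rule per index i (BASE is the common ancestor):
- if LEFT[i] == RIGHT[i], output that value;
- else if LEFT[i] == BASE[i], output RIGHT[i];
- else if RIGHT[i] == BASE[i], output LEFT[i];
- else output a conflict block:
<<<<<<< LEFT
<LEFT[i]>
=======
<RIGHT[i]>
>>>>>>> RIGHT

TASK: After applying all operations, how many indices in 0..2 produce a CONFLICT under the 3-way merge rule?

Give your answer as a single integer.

Answer: 1

Derivation:
Final LEFT:  [charlie, foxtrot, bravo]
Final RIGHT: [charlie, foxtrot, hotel]
i=0: L=charlie R=charlie -> agree -> charlie
i=1: L=foxtrot R=foxtrot -> agree -> foxtrot
i=2: BASE=foxtrot L=bravo R=hotel all differ -> CONFLICT
Conflict count: 1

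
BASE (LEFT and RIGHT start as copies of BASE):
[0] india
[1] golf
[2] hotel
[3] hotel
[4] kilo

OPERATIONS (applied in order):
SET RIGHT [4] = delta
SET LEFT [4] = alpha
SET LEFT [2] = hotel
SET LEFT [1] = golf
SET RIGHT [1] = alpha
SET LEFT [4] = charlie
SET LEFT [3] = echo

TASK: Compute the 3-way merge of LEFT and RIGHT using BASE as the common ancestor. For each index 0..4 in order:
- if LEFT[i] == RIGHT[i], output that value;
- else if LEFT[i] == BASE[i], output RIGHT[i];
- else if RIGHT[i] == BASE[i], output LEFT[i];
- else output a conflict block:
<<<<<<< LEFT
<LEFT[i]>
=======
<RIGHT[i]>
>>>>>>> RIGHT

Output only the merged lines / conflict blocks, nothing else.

Answer: india
alpha
hotel
echo
<<<<<<< LEFT
charlie
=======
delta
>>>>>>> RIGHT

Derivation:
Final LEFT:  [india, golf, hotel, echo, charlie]
Final RIGHT: [india, alpha, hotel, hotel, delta]
i=0: L=india R=india -> agree -> india
i=1: L=golf=BASE, R=alpha -> take RIGHT -> alpha
i=2: L=hotel R=hotel -> agree -> hotel
i=3: L=echo, R=hotel=BASE -> take LEFT -> echo
i=4: BASE=kilo L=charlie R=delta all differ -> CONFLICT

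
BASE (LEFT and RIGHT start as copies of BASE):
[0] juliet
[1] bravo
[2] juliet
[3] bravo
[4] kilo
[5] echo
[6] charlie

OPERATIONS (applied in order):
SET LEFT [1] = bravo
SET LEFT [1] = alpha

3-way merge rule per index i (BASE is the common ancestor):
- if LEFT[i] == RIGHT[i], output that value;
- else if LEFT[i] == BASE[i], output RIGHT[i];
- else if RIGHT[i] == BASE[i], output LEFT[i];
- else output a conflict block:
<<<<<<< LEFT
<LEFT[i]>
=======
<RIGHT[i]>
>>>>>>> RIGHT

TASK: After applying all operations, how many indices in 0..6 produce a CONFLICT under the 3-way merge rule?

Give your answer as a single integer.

Answer: 0

Derivation:
Final LEFT:  [juliet, alpha, juliet, bravo, kilo, echo, charlie]
Final RIGHT: [juliet, bravo, juliet, bravo, kilo, echo, charlie]
i=0: L=juliet R=juliet -> agree -> juliet
i=1: L=alpha, R=bravo=BASE -> take LEFT -> alpha
i=2: L=juliet R=juliet -> agree -> juliet
i=3: L=bravo R=bravo -> agree -> bravo
i=4: L=kilo R=kilo -> agree -> kilo
i=5: L=echo R=echo -> agree -> echo
i=6: L=charlie R=charlie -> agree -> charlie
Conflict count: 0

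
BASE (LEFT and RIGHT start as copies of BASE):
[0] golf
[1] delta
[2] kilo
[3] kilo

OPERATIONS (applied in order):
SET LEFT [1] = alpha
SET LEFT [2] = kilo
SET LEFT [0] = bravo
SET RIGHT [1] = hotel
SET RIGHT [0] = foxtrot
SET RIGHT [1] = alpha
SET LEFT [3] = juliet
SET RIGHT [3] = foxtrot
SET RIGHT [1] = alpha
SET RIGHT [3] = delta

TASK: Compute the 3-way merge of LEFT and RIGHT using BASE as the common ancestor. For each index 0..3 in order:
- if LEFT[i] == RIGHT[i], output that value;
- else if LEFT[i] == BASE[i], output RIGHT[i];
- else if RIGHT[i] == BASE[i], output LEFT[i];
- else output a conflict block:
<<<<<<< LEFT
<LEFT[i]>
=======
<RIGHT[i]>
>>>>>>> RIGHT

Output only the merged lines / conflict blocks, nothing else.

Final LEFT:  [bravo, alpha, kilo, juliet]
Final RIGHT: [foxtrot, alpha, kilo, delta]
i=0: BASE=golf L=bravo R=foxtrot all differ -> CONFLICT
i=1: L=alpha R=alpha -> agree -> alpha
i=2: L=kilo R=kilo -> agree -> kilo
i=3: BASE=kilo L=juliet R=delta all differ -> CONFLICT

Answer: <<<<<<< LEFT
bravo
=======
foxtrot
>>>>>>> RIGHT
alpha
kilo
<<<<<<< LEFT
juliet
=======
delta
>>>>>>> RIGHT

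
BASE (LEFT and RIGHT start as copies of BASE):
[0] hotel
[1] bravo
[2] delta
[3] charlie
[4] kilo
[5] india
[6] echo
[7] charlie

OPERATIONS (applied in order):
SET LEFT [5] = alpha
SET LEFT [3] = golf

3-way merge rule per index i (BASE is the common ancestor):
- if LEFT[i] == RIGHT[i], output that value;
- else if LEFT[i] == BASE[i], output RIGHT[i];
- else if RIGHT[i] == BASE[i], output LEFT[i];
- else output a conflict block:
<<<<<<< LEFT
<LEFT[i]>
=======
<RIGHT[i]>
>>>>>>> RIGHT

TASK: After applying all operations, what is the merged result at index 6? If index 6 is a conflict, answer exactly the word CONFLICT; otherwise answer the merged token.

Answer: echo

Derivation:
Final LEFT:  [hotel, bravo, delta, golf, kilo, alpha, echo, charlie]
Final RIGHT: [hotel, bravo, delta, charlie, kilo, india, echo, charlie]
i=0: L=hotel R=hotel -> agree -> hotel
i=1: L=bravo R=bravo -> agree -> bravo
i=2: L=delta R=delta -> agree -> delta
i=3: L=golf, R=charlie=BASE -> take LEFT -> golf
i=4: L=kilo R=kilo -> agree -> kilo
i=5: L=alpha, R=india=BASE -> take LEFT -> alpha
i=6: L=echo R=echo -> agree -> echo
i=7: L=charlie R=charlie -> agree -> charlie
Index 6 -> echo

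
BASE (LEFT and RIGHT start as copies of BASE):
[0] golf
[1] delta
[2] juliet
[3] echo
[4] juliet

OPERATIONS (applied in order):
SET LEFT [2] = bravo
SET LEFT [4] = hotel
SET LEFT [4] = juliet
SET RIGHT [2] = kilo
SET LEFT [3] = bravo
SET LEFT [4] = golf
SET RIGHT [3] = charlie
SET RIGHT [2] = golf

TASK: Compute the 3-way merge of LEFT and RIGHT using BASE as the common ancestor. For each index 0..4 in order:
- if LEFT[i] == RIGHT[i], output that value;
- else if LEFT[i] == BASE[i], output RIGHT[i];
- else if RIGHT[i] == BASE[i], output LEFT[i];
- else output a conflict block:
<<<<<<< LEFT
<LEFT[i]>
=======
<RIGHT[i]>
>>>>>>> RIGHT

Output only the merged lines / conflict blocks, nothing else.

Final LEFT:  [golf, delta, bravo, bravo, golf]
Final RIGHT: [golf, delta, golf, charlie, juliet]
i=0: L=golf R=golf -> agree -> golf
i=1: L=delta R=delta -> agree -> delta
i=2: BASE=juliet L=bravo R=golf all differ -> CONFLICT
i=3: BASE=echo L=bravo R=charlie all differ -> CONFLICT
i=4: L=golf, R=juliet=BASE -> take LEFT -> golf

Answer: golf
delta
<<<<<<< LEFT
bravo
=======
golf
>>>>>>> RIGHT
<<<<<<< LEFT
bravo
=======
charlie
>>>>>>> RIGHT
golf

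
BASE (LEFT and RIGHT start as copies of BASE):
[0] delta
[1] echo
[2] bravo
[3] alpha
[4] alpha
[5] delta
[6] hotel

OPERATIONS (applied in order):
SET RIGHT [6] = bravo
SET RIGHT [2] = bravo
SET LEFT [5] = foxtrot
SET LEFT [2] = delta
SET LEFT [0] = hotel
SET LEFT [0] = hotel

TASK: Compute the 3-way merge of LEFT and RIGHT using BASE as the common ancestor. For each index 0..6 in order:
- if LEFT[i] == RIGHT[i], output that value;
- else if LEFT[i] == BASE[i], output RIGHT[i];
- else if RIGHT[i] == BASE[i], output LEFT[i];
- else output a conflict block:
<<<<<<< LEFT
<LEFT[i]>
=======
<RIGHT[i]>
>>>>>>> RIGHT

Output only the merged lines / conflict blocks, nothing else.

Final LEFT:  [hotel, echo, delta, alpha, alpha, foxtrot, hotel]
Final RIGHT: [delta, echo, bravo, alpha, alpha, delta, bravo]
i=0: L=hotel, R=delta=BASE -> take LEFT -> hotel
i=1: L=echo R=echo -> agree -> echo
i=2: L=delta, R=bravo=BASE -> take LEFT -> delta
i=3: L=alpha R=alpha -> agree -> alpha
i=4: L=alpha R=alpha -> agree -> alpha
i=5: L=foxtrot, R=delta=BASE -> take LEFT -> foxtrot
i=6: L=hotel=BASE, R=bravo -> take RIGHT -> bravo

Answer: hotel
echo
delta
alpha
alpha
foxtrot
bravo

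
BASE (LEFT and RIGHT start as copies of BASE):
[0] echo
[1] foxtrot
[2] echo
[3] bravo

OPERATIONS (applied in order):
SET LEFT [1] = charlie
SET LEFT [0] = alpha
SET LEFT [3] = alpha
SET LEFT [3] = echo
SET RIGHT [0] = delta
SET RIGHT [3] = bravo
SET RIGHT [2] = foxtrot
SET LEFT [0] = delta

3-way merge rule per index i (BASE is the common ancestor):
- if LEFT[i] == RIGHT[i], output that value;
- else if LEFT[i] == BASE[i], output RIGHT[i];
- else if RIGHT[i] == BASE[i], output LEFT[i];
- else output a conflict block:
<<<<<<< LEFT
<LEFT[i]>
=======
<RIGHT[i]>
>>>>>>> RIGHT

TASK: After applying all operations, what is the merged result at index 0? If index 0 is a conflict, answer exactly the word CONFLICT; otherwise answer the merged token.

Answer: delta

Derivation:
Final LEFT:  [delta, charlie, echo, echo]
Final RIGHT: [delta, foxtrot, foxtrot, bravo]
i=0: L=delta R=delta -> agree -> delta
i=1: L=charlie, R=foxtrot=BASE -> take LEFT -> charlie
i=2: L=echo=BASE, R=foxtrot -> take RIGHT -> foxtrot
i=3: L=echo, R=bravo=BASE -> take LEFT -> echo
Index 0 -> delta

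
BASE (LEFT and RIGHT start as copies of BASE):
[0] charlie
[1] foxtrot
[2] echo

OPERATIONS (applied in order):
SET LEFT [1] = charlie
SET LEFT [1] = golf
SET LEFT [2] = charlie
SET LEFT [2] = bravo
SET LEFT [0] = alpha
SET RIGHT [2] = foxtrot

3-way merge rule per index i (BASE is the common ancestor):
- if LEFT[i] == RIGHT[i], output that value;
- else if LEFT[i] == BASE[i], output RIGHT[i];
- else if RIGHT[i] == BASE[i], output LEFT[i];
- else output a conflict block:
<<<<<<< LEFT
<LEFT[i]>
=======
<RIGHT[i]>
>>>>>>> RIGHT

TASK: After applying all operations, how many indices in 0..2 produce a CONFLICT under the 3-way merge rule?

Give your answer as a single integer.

Final LEFT:  [alpha, golf, bravo]
Final RIGHT: [charlie, foxtrot, foxtrot]
i=0: L=alpha, R=charlie=BASE -> take LEFT -> alpha
i=1: L=golf, R=foxtrot=BASE -> take LEFT -> golf
i=2: BASE=echo L=bravo R=foxtrot all differ -> CONFLICT
Conflict count: 1

Answer: 1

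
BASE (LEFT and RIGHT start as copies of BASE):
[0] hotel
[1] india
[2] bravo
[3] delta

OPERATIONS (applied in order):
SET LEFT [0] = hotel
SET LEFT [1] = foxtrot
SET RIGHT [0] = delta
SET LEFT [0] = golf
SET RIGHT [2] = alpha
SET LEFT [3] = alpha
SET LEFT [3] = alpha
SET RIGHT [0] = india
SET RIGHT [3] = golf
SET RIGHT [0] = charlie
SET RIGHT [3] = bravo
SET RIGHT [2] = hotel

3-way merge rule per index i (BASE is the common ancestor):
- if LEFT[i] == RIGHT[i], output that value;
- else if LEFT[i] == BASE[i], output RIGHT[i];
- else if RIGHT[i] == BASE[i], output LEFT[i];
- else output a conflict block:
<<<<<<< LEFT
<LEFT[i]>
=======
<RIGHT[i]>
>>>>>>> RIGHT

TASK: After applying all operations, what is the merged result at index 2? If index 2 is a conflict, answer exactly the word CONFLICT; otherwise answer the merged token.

Answer: hotel

Derivation:
Final LEFT:  [golf, foxtrot, bravo, alpha]
Final RIGHT: [charlie, india, hotel, bravo]
i=0: BASE=hotel L=golf R=charlie all differ -> CONFLICT
i=1: L=foxtrot, R=india=BASE -> take LEFT -> foxtrot
i=2: L=bravo=BASE, R=hotel -> take RIGHT -> hotel
i=3: BASE=delta L=alpha R=bravo all differ -> CONFLICT
Index 2 -> hotel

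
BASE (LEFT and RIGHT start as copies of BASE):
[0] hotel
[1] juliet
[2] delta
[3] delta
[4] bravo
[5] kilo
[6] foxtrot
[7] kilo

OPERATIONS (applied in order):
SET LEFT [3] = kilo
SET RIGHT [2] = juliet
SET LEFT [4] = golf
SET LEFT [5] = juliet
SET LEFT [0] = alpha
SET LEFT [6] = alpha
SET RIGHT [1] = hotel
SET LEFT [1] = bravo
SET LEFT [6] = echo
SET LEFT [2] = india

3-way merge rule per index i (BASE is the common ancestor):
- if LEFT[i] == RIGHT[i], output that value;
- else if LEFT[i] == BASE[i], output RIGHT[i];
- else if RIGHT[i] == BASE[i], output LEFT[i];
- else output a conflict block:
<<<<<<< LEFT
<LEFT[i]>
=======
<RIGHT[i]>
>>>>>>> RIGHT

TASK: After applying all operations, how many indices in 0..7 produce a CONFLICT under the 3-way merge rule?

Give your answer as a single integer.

Answer: 2

Derivation:
Final LEFT:  [alpha, bravo, india, kilo, golf, juliet, echo, kilo]
Final RIGHT: [hotel, hotel, juliet, delta, bravo, kilo, foxtrot, kilo]
i=0: L=alpha, R=hotel=BASE -> take LEFT -> alpha
i=1: BASE=juliet L=bravo R=hotel all differ -> CONFLICT
i=2: BASE=delta L=india R=juliet all differ -> CONFLICT
i=3: L=kilo, R=delta=BASE -> take LEFT -> kilo
i=4: L=golf, R=bravo=BASE -> take LEFT -> golf
i=5: L=juliet, R=kilo=BASE -> take LEFT -> juliet
i=6: L=echo, R=foxtrot=BASE -> take LEFT -> echo
i=7: L=kilo R=kilo -> agree -> kilo
Conflict count: 2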